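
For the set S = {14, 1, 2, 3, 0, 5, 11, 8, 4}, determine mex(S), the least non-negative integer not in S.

6

The values 0, 1, 2, 3, 4, 5 are all present; 6 is the first non-negative integer missing from the set.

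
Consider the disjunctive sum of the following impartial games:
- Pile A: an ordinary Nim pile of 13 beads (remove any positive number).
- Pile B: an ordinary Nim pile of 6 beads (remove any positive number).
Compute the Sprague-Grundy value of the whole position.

Pile A is a plain Nim pile of size 13, so its Grundy value is 13.
Pile B is a plain Nim pile of size 6, so its Grundy value is 6.
By the Sprague-Grundy theorem, the Grundy value of a sum of independent games is the XOR of the component values.
Combined value = 13 XOR 6 = 11.

11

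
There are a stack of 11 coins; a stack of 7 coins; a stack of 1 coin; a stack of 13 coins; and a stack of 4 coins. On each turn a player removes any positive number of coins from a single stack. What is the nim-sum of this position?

Nim-sum: 11 XOR 7 XOR 1 XOR 13 XOR 4 = 4.

4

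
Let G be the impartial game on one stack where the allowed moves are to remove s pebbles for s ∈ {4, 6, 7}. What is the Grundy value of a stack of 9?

2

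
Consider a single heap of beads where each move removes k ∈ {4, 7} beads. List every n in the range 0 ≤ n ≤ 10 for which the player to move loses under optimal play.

0, 1, 2, 3

Build the Grundy sequence with g(k) = mex{g(k−s) : s ∈ {4, 7}, s ≤ k}:
g(0) = mex{} = 0
g(1) = mex{} = 0
g(2) = mex{} = 0
g(3) = mex{} = 0
g(4) = mex{0} = 1
g(5) = mex{0} = 1
g(6) = mex{0} = 1
g(7) = mex{0} = 1
g(8) = mex{0,1} = 2
g(9) = mex{0,1} = 2
g(10) = mex{0,1} = 2
The P-positions (g = 0) in 0..10 are 0, 1, 2, 3.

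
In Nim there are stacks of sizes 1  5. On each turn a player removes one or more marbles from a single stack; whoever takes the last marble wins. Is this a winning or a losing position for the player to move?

Compute the nim-sum pairwise:
1 XOR 5 = 4
The nim-sum is 4 ≠ 0, so this is an N-position: the player to move can win.

Winning position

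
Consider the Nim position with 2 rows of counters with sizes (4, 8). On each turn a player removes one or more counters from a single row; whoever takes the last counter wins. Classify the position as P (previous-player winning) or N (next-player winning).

N-position

Bitwise XOR of the heap sizes:
  0100  (4)
  1000  (8)
  ----
  1100  (12)
The nim-sum is 12 ≠ 0, so this is an N-position: the player to move can win.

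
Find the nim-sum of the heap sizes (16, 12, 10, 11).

Nim-sum: 16 ⊕ 12 ⊕ 10 ⊕ 11 = 29.

29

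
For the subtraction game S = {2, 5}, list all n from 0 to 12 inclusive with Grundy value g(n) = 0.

0, 1, 4, 7, 8, 11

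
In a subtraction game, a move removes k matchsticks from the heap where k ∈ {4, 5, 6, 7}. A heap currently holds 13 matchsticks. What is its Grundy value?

0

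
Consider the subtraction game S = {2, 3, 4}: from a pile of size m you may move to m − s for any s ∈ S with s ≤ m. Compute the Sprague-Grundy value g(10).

2

Grundy values for subtraction set {2, 3, 4}:
k:     0  1  2  3  4  5  6  7  8  9 10
g(k):  0  0  1  1  2  2  0  0  1  1  2
So g(10) = 2.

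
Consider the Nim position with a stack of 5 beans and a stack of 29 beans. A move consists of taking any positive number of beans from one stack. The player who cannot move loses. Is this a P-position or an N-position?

N-position

Nim-sum: 5 XOR 29 = 24.
The nim-sum is 24 ≠ 0, so this is an N-position: the player to move can win.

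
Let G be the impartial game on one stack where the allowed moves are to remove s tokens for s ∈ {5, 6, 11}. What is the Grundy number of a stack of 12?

Grundy values for subtraction set {5, 6, 11}:
g(0) = mex{} = 0
g(1) = mex{} = 0
g(2) = mex{} = 0
g(3) = mex{} = 0
g(4) = mex{} = 0
g(5) = mex{0} = 1
g(6) = mex{0} = 1
g(7) = mex{0} = 1
g(8) = mex{0} = 1
g(9) = mex{0} = 1
g(10) = mex{0,1} = 2
g(11) = mex{0,1} = 2
g(12) = mex{0,1} = 2
So g(12) = 2.

2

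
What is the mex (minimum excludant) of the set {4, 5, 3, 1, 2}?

0 is not in the set, so the mex is 0.

0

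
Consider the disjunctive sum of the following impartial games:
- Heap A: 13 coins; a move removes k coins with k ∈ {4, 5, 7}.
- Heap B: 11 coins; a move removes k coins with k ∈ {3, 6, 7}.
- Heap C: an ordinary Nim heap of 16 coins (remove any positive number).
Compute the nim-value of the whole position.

16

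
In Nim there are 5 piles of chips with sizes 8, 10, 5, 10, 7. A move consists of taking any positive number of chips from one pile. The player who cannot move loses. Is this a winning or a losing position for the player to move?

Winning position

Compute the nim-sum pairwise:
8 ^ 10 = 2
2 ^ 5 = 7
7 ^ 10 = 13
13 ^ 7 = 10
The nim-sum is 10 ≠ 0, so this is an N-position: the player to move can win.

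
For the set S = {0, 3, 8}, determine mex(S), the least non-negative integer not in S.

1

0 is in the set but 1 is not, so the mex is 1.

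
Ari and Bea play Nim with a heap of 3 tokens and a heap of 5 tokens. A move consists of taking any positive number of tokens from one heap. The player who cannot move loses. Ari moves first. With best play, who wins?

Ari wins

Compute the nim-sum pairwise:
3 ⊕ 5 = 6
The nim-sum is 6 ≠ 0, so this is an N-position: the player to move can win; Ari has a winning move.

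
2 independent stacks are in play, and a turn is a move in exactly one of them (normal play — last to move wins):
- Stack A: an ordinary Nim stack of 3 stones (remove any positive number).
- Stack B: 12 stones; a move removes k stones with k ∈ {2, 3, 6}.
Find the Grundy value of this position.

2

Stack A is a plain Nim stack of size 3, so its Grundy value is 3.
Build the Grundy sequence for stack B with g(k) = mex{g(k−s) : s ∈ {2, 3, 6}, s ≤ k}:
g(0) = mex{} = 0
g(1) = mex{} = 0
g(2) = mex{0} = 1
g(3) = mex{0} = 1
g(4) = mex{0,1} = 2
g(5) = mex{1} = 0
g(6) = mex{0,1,2} = 3
g(7) = mex{0,2} = 1
g(8) = mex{0,1,3} = 2
g(9) = mex{1,3} = 0
g(10) = mex{1,2} = 0
g(11) = mex{0,2} = 1
g(12) = mex{0,3} = 1
So g(12) = 1.
By the Sprague-Grundy theorem, the Grundy value of a sum of independent games is the XOR of the component values.
Combined value = 3 XOR 1 = 2.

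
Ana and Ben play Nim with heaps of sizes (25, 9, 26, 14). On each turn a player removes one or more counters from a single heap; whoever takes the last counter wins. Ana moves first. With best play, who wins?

Ana wins

Compute the nim-sum pairwise:
25 ⊕ 9 = 16
16 ⊕ 26 = 10
10 ⊕ 14 = 4
The nim-sum is 4 ≠ 0, so this is an N-position: the player to move can win; Ana has a winning move.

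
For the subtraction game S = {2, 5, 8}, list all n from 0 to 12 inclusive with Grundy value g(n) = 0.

0, 1, 4, 7, 10, 11

Build the Grundy sequence with g(k) = mex{g(k−s) : s ∈ {2, 5, 8}, s ≤ k}:
g(0) = mex{} = 0
g(1) = mex{} = 0
g(2) = mex{0} = 1
g(3) = mex{0} = 1
g(4) = mex{1} = 0
g(5) = mex{0,1} = 2
g(6) = mex{0} = 1
g(7) = mex{1,2} = 0
g(8) = mex{0,1} = 2
g(9) = mex{0} = 1
g(10) = mex{1,2} = 0
g(11) = mex{1} = 0
g(12) = mex{0} = 1
The P-positions (g = 0) in 0..12 are 0, 1, 4, 7, 10, 11.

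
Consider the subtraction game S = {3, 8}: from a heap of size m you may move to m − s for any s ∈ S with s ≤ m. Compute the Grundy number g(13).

Compute g(0), g(1), … for moves {3, 8}:
k:     0  1  2  3  4  5  6  7  8  9 10 11 12 13
g(k):  0  0  0  1  1  1  0  0  2  1  1  0  0  0
So g(13) = 0.

0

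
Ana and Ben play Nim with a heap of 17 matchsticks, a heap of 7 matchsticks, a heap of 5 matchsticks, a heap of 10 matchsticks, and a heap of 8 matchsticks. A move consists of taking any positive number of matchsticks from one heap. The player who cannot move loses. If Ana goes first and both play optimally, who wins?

Nim-sum: 17 ^ 7 ^ 5 ^ 10 ^ 8 = 17.
The nim-sum is 17 ≠ 0, so this is an N-position: the player to move can win; Ana has a winning move.

Ana wins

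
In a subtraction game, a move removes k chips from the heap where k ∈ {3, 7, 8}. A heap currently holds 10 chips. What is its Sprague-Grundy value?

Grundy values for subtraction set {3, 7, 8}:
k:     0  1  2  3  4  5  6  7  8  9 10
g(k):  0  0  0  1  1  1  0  2  2  1  3
So g(10) = 3.

3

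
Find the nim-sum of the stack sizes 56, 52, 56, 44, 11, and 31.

12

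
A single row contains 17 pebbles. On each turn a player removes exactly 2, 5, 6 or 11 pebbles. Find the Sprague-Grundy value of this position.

0

Compute g(0), g(1), … for moves {2, 5, 6, 11}:
k:     0  1  2  3  4  5  6  7  8  9 10 11 12 13 14 15 16 17
g(k):  0  0  1  1  0  2  1  3  0  2  1  3  2  2  3  3  0  0
So g(17) = 0.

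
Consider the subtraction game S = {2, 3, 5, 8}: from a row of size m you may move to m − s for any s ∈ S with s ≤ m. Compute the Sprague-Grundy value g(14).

2

Build the Grundy sequence with g(k) = mex{g(k−s) : s ∈ {2, 3, 5, 8}, s ≤ k}:
k:     0  1  2  3  4  5  6  7  8  9 10 11 12 13 14
g(k):  0  0  1  1  2  2  3  0  4  1  3  0  4  1  2
So g(14) = 2.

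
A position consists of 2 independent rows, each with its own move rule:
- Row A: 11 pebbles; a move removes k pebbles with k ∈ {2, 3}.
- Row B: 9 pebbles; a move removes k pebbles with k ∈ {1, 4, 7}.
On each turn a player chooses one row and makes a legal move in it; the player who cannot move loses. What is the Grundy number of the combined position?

1

Grundy values for row A (subtraction set {2, 3}):
k:     0  1  2  3  4  5  6  7  8  9 10 11
g(k):  0  0  1  1  2  0  0  1  1  2  0  0
So g(11) = 0.
For row B, compute g(0), g(1), … with moves {1, 4, 7}:
g(0) = mex{} = 0
g(1) = mex{0} = 1
g(2) = mex{1} = 0
g(3) = mex{0} = 1
g(4) = mex{0,1} = 2
g(5) = mex{1,2} = 0
g(6) = mex{0} = 1
g(7) = mex{0,1} = 2
g(8) = mex{1,2} = 0
g(9) = mex{0} = 1
So g(9) = 1.
By the Sprague-Grundy theorem, the Grundy value of a sum of independent games is the XOR of the component values.
Combined value = 0 XOR 1 = 1.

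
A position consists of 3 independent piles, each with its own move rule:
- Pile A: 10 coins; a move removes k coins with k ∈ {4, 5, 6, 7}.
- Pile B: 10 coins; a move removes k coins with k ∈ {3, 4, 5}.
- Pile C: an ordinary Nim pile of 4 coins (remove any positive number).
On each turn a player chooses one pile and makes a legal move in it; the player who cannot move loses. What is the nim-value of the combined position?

6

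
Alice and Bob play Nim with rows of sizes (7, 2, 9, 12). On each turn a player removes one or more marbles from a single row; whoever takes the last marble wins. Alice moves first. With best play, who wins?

Compute the nim-sum pairwise:
7 XOR 2 = 5
5 XOR 9 = 12
12 XOR 12 = 0
The nim-sum is 0, so this is a P-position: the player to move is in a losing position under optimal play; Alice is about to move from it and so loses — Bob wins.

Bob wins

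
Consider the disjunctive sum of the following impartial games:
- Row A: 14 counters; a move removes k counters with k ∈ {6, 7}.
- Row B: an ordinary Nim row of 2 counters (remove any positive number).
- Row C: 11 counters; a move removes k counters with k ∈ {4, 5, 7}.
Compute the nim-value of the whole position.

2

For row A, compute g(0), g(1), … with moves {6, 7}:
g(0) = mex{} = 0
g(1) = mex{} = 0
g(2) = mex{} = 0
g(3) = mex{} = 0
g(4) = mex{} = 0
g(5) = mex{} = 0
g(6) = mex{0} = 1
g(7) = mex{0} = 1
g(8) = mex{0} = 1
g(9) = mex{0} = 1
g(10) = mex{0} = 1
g(11) = mex{0} = 1
g(12) = mex{0,1} = 2
g(13) = mex{1} = 0
g(14) = mex{1} = 0
So g(14) = 0.
Row B is a plain Nim row of size 2, so its Grundy value is 2.
Build the Grundy sequence for row C with g(k) = mex{g(k−s) : s ∈ {4, 5, 7}, s ≤ k}:
k:     0  1  2  3  4  5  6  7  8  9 10 11
g(k):  0  0  0  0  1  1  1  1  2  2  2  0
So g(11) = 0.
The value of a disjunctive sum is the nim-sum of the parts.
Combined value = 0 XOR 2 XOR 0 = 2.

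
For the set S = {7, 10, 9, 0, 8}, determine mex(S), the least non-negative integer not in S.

1

0 is in the set but 1 is not, so the mex is 1.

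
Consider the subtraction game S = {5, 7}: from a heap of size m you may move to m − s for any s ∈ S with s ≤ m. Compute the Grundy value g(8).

Build the Grundy sequence with g(k) = mex{g(k−s) : s ∈ {5, 7}, s ≤ k}:
g(0) = mex{} = 0
g(1) = mex{} = 0
g(2) = mex{} = 0
g(3) = mex{} = 0
g(4) = mex{} = 0
g(5) = mex{0} = 1
g(6) = mex{0} = 1
g(7) = mex{0} = 1
g(8) = mex{0} = 1
So g(8) = 1.

1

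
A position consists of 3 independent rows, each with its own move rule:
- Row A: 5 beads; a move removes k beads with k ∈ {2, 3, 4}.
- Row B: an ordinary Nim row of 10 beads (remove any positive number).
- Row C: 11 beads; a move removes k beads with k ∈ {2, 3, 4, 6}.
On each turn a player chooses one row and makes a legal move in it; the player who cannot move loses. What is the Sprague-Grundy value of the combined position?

9

Grundy values for row A (subtraction set {2, 3, 4}):
k:     0  1  2  3  4  5
g(k):  0  0  1  1  2  2
So g(5) = 2.
Row B is a plain Nim row of size 10, so its Grundy value is 10.
Build the Grundy sequence for row C with g(k) = mex{g(k−s) : s ∈ {2, 3, 4, 6}, s ≤ k}:
k:     0  1  2  3  4  5  6  7  8  9 10 11
g(k):  0  0  1  1  2  2  3  3  0  0  1  1
So g(11) = 1.
The value of a disjunctive sum is the nim-sum of the parts.
Combined value = 2 ⊕ 10 ⊕ 1 = 9.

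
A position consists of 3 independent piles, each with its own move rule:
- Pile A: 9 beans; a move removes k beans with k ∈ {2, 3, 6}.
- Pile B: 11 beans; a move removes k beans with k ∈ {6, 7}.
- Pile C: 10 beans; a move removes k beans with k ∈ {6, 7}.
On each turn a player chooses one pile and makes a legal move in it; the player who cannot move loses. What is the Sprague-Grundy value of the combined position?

0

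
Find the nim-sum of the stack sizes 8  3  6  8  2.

Compute the nim-sum pairwise:
8 ⊕ 3 = 11
11 ⊕ 6 = 13
13 ⊕ 8 = 5
5 ⊕ 2 = 7

7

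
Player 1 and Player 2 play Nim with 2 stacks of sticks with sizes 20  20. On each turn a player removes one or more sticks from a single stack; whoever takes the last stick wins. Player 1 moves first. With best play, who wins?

Write each in binary and XOR column by column:
  10100  (20)
  10100  (20)
  -----
  00000  (0)
The nim-sum is 0, so this is a P-position: the player to move is in a losing position under optimal play; Player 1 is about to move from it and so loses — Player 2 wins.

Player 2 wins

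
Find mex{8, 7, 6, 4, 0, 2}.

1

0 is in the set but 1 is not, so the mex is 1.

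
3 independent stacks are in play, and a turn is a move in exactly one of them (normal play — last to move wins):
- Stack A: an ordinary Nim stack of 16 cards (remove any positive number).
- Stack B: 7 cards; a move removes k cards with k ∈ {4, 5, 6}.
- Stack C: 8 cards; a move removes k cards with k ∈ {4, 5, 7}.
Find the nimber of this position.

Stack A is a plain Nim stack of size 16, so its Grundy value is 16.
Build the Grundy sequence for stack B with g(k) = mex{g(k−s) : s ∈ {4, 5, 6}, s ≤ k}:
k:     0  1  2  3  4  5  6  7
g(k):  0  0  0  0  1  1  1  1
So g(7) = 1.
Grundy values for stack C (subtraction set {4, 5, 7}):
g(0) = mex{} = 0
g(1) = mex{} = 0
g(2) = mex{} = 0
g(3) = mex{} = 0
g(4) = mex{0} = 1
g(5) = mex{0} = 1
g(6) = mex{0} = 1
g(7) = mex{0} = 1
g(8) = mex{0,1} = 2
So g(8) = 2.
The value of a disjunctive sum is the nim-sum of the parts.
Combined value = 16 ⊕ 1 ⊕ 2 = 19.

19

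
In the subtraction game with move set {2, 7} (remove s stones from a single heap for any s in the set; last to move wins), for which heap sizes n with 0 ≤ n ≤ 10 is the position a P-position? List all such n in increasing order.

0, 1, 4, 5, 9, 10

Build the Grundy sequence with g(k) = mex{g(k−s) : s ∈ {2, 7}, s ≤ k}:
g(0) = mex{} = 0
g(1) = mex{} = 0
g(2) = mex{0} = 1
g(3) = mex{0} = 1
g(4) = mex{1} = 0
g(5) = mex{1} = 0
g(6) = mex{0} = 1
g(7) = mex{0} = 1
g(8) = mex{0,1} = 2
g(9) = mex{1} = 0
g(10) = mex{1,2} = 0
The P-positions (g = 0) in 0..10 are 0, 1, 4, 5, 9, 10.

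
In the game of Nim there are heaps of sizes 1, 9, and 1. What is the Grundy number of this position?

Nim-sum: 1 ⊕ 9 ⊕ 1 = 9.

9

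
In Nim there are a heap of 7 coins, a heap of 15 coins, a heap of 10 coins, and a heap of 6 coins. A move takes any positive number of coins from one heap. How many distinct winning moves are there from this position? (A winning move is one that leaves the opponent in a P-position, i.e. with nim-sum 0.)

3

Write each in binary and XOR column by column:
  0111  (7)
  1111  (15)
  1010  (10)
  0110  (6)
  ----
  0100  (4)
The overall nim-sum is X = 4. A heap of size p has a winning move iff p XOR X < p (reduce it to p XOR X).
  7: 7 XOR 4 = 3 < 7 — winning move (to 3).
  15: 15 XOR 4 = 11 < 15 — winning move (to 11).
  10: 10 XOR 4 = 14 ≥ 10 — no move.
  6: 6 XOR 4 = 2 < 6 — winning move (to 2).
That gives 3 winning moves.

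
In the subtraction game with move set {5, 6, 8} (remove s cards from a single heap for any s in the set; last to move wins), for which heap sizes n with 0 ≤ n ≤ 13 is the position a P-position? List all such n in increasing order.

0, 1, 2, 3, 4, 13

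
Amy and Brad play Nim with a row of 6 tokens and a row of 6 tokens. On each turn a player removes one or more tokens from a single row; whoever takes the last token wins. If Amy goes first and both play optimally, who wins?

Compute the nim-sum pairwise:
6 ^ 6 = 0
The nim-sum is 0, so this is a P-position: the player to move is in a losing position under optimal play; Amy is about to move from it and so loses — Brad wins.

Brad wins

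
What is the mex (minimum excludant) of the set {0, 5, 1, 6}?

The values 0, 1 are all present; 2 is the first non-negative integer missing from the set.

2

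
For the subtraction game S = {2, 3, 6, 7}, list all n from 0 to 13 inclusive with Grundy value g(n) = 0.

0, 1, 5, 9, 10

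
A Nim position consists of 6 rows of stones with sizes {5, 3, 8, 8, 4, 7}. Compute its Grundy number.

5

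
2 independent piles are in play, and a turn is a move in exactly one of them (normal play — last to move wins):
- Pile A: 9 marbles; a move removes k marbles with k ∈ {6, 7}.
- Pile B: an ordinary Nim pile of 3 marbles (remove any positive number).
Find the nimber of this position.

Grundy values for pile A (subtraction set {6, 7}):
g(0) = mex{} = 0
g(1) = mex{} = 0
g(2) = mex{} = 0
g(3) = mex{} = 0
g(4) = mex{} = 0
g(5) = mex{} = 0
g(6) = mex{0} = 1
g(7) = mex{0} = 1
g(8) = mex{0} = 1
g(9) = mex{0} = 1
So g(9) = 1.
Pile B is a plain Nim pile of size 3, so its Grundy value is 3.
The value of a disjunctive sum is the nim-sum of the parts.
Combined value = 1 ⊕ 3 = 2.

2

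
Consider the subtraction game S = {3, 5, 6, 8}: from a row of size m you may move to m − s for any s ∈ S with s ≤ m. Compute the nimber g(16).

1

Grundy values for subtraction set {3, 5, 6, 8}:
k:     0  1  2  3  4  5  6  7  8  9 10 11 12 13 14 15 16
g(k):  0  0  0  1  1  1  2  2  2  3  3  0  0  0  1  1  1
So g(16) = 1.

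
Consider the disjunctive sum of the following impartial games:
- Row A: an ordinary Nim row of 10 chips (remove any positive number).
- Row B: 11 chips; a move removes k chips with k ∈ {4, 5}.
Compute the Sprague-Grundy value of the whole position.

10

Row A is a plain Nim row of size 10, so its Grundy value is 10.
Build the Grundy sequence for row B with g(k) = mex{g(k−s) : s ∈ {4, 5}, s ≤ k}:
g(0) = mex{} = 0
g(1) = mex{} = 0
g(2) = mex{} = 0
g(3) = mex{} = 0
g(4) = mex{0} = 1
g(5) = mex{0} = 1
g(6) = mex{0} = 1
g(7) = mex{0} = 1
g(8) = mex{0,1} = 2
g(9) = mex{1} = 0
g(10) = mex{1} = 0
g(11) = mex{1} = 0
So g(11) = 0.
By the Sprague-Grundy theorem, the Grundy value of a sum of independent games is the XOR of the component values.
Combined value = 10 ⊕ 0 = 10.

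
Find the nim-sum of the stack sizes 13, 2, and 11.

4

Compute the nim-sum pairwise:
13 ^ 2 = 15
15 ^ 11 = 4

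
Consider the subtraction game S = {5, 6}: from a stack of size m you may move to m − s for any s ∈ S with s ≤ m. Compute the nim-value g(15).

0

Build the Grundy sequence with g(k) = mex{g(k−s) : s ∈ {5, 6}, s ≤ k}:
k:     0  1  2  3  4  5  6  7  8  9 10 11 12 13 14 15
g(k):  0  0  0  0  0  1  1  1  1  1  2  0  0  0  0  0
So g(15) = 0.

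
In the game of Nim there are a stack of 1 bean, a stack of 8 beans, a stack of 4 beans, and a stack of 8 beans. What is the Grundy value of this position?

Compute the nim-sum pairwise:
1 ^ 8 = 9
9 ^ 4 = 13
13 ^ 8 = 5

5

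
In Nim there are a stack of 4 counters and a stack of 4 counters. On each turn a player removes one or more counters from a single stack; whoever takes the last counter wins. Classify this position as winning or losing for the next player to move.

Compute the nim-sum pairwise:
4 ^ 4 = 0
The nim-sum is 0, so this is a P-position: the player to move is in a losing position under optimal play.

Losing position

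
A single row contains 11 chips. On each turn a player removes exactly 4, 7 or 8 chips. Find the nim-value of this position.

2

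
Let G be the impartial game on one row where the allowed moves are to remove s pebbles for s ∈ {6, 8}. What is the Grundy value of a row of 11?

1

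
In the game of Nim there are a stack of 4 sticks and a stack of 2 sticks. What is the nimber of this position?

Compute the nim-sum pairwise:
4 XOR 2 = 6

6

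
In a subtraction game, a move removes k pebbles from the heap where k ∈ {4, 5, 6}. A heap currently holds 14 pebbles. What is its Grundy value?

Compute g(0), g(1), … for moves {4, 5, 6}:
g(0) = mex{} = 0
g(1) = mex{} = 0
g(2) = mex{} = 0
g(3) = mex{} = 0
g(4) = mex{0} = 1
g(5) = mex{0} = 1
g(6) = mex{0} = 1
g(7) = mex{0} = 1
g(8) = mex{0,1} = 2
g(9) = mex{0,1} = 2
g(10) = mex{1} = 0
g(11) = mex{1} = 0
g(12) = mex{1,2} = 0
g(13) = mex{1,2} = 0
g(14) = mex{0,2} = 1
So g(14) = 1.

1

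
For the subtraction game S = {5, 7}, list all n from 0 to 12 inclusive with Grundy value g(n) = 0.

0, 1, 2, 3, 4, 12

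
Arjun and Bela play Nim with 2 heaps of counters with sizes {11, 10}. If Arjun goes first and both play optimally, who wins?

In binary:
  1011  (11)
  1010  (10)
  ----
  0001  (1)
The nim-sum is 1 ≠ 0, so this is an N-position: the player to move can win; Arjun has a winning move.

Arjun wins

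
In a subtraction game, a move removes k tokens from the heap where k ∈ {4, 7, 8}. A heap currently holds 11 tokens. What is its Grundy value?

2

Compute g(0), g(1), … for moves {4, 7, 8}:
k:     0  1  2  3  4  5  6  7  8  9 10 11
g(k):  0  0  0  0  1  1  1  1  2  2  2  2
So g(11) = 2.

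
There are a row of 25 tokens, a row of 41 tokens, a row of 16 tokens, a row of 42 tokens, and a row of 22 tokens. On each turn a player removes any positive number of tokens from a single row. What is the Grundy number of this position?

Compute the nim-sum pairwise:
25 ^ 41 = 48
48 ^ 16 = 32
32 ^ 42 = 10
10 ^ 22 = 28

28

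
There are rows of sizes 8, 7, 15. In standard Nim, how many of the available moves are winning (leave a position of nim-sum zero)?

0

Compute the nim-sum pairwise:
8 XOR 7 = 15
15 XOR 15 = 0
The nim-sum is already 0, so every move leaves a nonzero nim-sum — there are no winning moves.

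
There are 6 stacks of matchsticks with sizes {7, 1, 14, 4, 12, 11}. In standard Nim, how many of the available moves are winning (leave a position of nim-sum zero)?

3

Compute the nim-sum pairwise:
7 ⊕ 1 = 6
6 ⊕ 14 = 8
8 ⊕ 4 = 12
12 ⊕ 12 = 0
0 ⊕ 11 = 11
The overall nim-sum is X = 11. A stack of size p has a winning move iff p XOR X < p (reduce it to p XOR X).
  7: 7 XOR 11 = 12 ≥ 7 — no move.
  1: 1 XOR 11 = 10 ≥ 1 — no move.
  14: 14 XOR 11 = 5 < 14 — winning move (to 5).
  4: 4 XOR 11 = 15 ≥ 4 — no move.
  12: 12 XOR 11 = 7 < 12 — winning move (to 7).
  11: 11 XOR 11 = 0 < 11 — winning move (to 0).
That gives 3 winning moves.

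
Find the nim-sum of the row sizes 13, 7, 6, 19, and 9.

Compute the nim-sum pairwise:
13 ⊕ 7 = 10
10 ⊕ 6 = 12
12 ⊕ 19 = 31
31 ⊕ 9 = 22

22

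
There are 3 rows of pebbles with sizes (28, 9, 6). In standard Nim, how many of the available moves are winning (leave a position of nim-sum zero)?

Compute the nim-sum pairwise:
28 XOR 9 = 21
21 XOR 6 = 19
The overall nim-sum is X = 19. A row of size p has a winning move iff p XOR X < p (reduce it to p XOR X).
  28: 28 XOR 19 = 15 < 28 — winning move (to 15).
  9: 9 XOR 19 = 26 ≥ 9 — no move.
  6: 6 XOR 19 = 21 ≥ 6 — no move.
That gives 1 winning move.

1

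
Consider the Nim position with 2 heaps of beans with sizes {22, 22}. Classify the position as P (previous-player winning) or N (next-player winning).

P-position

Compute the nim-sum pairwise:
22 ^ 22 = 0
The nim-sum is 0, so this is a P-position: the player to move is in a losing position under optimal play.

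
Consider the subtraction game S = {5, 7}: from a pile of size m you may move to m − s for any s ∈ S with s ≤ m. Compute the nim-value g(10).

2

Grundy values for subtraction set {5, 7}:
k:     0  1  2  3  4  5  6  7  8  9 10
g(k):  0  0  0  0  0  1  1  1  1  1  2
So g(10) = 2.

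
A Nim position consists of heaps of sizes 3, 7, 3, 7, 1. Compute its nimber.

Compute the nim-sum pairwise:
3 XOR 7 = 4
4 XOR 3 = 7
7 XOR 7 = 0
0 XOR 1 = 1

1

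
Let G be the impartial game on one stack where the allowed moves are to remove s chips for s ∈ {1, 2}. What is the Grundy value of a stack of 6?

Build the Grundy sequence with g(k) = mex{g(k−s) : s ∈ {1, 2}, s ≤ k}:
g(0) = mex{} = 0
g(1) = mex{0} = 1
g(2) = mex{0,1} = 2
g(3) = mex{1,2} = 0
g(4) = mex{0,2} = 1
g(5) = mex{0,1} = 2
g(6) = mex{1,2} = 0
So g(6) = 0.

0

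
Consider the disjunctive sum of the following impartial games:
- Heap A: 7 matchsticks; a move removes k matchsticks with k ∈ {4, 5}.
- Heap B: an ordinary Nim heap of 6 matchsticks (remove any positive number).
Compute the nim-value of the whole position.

Build the Grundy sequence for heap A with g(k) = mex{g(k−s) : s ∈ {4, 5}, s ≤ k}:
g(0) = mex{} = 0
g(1) = mex{} = 0
g(2) = mex{} = 0
g(3) = mex{} = 0
g(4) = mex{0} = 1
g(5) = mex{0} = 1
g(6) = mex{0} = 1
g(7) = mex{0} = 1
So g(7) = 1.
Heap B is a plain Nim heap of size 6, so its Grundy value is 6.
The value of a disjunctive sum is the nim-sum of the parts.
Combined value = 1 XOR 6 = 7.

7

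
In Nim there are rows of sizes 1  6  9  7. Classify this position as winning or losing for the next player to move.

Winning position

Nim-sum: 1 XOR 6 XOR 9 XOR 7 = 9.
The nim-sum is 9 ≠ 0, so this is an N-position: the player to move can win.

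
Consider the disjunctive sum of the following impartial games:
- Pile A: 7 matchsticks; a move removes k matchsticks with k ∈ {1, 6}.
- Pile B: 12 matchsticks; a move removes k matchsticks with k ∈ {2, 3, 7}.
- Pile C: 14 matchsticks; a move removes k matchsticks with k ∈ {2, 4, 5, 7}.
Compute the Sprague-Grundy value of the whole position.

Build the Grundy sequence for pile A with g(k) = mex{g(k−s) : s ∈ {1, 6}, s ≤ k}:
g(0) = mex{} = 0
g(1) = mex{0} = 1
g(2) = mex{1} = 0
g(3) = mex{0} = 1
g(4) = mex{1} = 0
g(5) = mex{0} = 1
g(6) = mex{0,1} = 2
g(7) = mex{1,2} = 0
So g(7) = 0.
Grundy values for pile B (subtraction set {2, 3, 7}):
k:     0  1  2  3  4  5  6  7  8  9 10 11 12
g(k):  0  0  1  1  2  0  0  1  1  2  0  0  1
So g(12) = 1.
Grundy values for pile C (subtraction set {2, 4, 5, 7}):
k:     0  1  2  3  4  5  6  7  8  9 10 11 12 13 14
g(k):  0  0  1  1  2  2  3  3  4  0  0  1  1  2  2
So g(14) = 2.
The value of a disjunctive sum is the nim-sum of the parts.
Combined value = 0 ⊕ 1 ⊕ 2 = 3.

3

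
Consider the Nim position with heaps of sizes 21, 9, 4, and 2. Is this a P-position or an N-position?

Compute the nim-sum pairwise:
21 ⊕ 9 = 28
28 ⊕ 4 = 24
24 ⊕ 2 = 26
The nim-sum is 26 ≠ 0, so this is an N-position: the player to move can win.

N-position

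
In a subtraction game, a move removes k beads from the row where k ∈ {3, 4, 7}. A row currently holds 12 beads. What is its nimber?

Grundy values for subtraction set {3, 4, 7}:
g(0) = mex{} = 0
g(1) = mex{} = 0
g(2) = mex{} = 0
g(3) = mex{0} = 1
g(4) = mex{0} = 1
g(5) = mex{0} = 1
g(6) = mex{0,1} = 2
g(7) = mex{0,1} = 2
g(8) = mex{0,1} = 2
g(9) = mex{0,1,2} = 3
g(10) = mex{1,2} = 0
g(11) = mex{1,2} = 0
g(12) = mex{1,2,3} = 0
So g(12) = 0.

0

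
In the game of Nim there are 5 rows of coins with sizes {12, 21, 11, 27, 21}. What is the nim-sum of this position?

Write each in binary and XOR column by column:
  01100  (12)
  10101  (21)
  01011  (11)
  11011  (27)
  10101  (21)
  -----
  11100  (28)

28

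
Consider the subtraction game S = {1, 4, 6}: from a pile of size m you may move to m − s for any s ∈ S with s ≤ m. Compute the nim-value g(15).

0

Build the Grundy sequence with g(k) = mex{g(k−s) : s ∈ {1, 4, 6}, s ≤ k}:
k:     0  1  2  3  4  5  6  7  8  9 10 11 12 13 14 15
g(k):  0  1  0  1  2  0  1  0  1  2  0  1  0  1  2  0
So g(15) = 0.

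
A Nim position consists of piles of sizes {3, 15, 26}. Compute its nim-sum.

Bitwise XOR of the heap sizes:
  00011  (3)
  01111  (15)
  11010  (26)
  -----
  10110  (22)

22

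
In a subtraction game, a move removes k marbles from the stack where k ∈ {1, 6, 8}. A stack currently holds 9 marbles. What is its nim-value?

0

Grundy values for subtraction set {1, 6, 8}:
k:     0  1  2  3  4  5  6  7  8  9
g(k):  0  1  0  1  0  1  2  0  1  0
So g(9) = 0.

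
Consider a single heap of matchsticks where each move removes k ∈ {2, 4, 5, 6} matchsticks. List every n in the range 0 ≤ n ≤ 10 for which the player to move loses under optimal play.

0, 1, 8, 9

Grundy values for subtraction set {2, 4, 5, 6}:
k:     0  1  2  3  4  5  6  7  8  9 10
g(k):  0  0  1  1  2  2  3  3  0  0  1
The P-positions (g = 0) in 0..10 are 0, 1, 8, 9.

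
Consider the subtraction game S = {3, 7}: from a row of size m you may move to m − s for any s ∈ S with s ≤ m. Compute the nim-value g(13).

1

Grundy values for subtraction set {3, 7}:
k:     0  1  2  3  4  5  6  7  8  9 10 11 12 13
g(k):  0  0  0  1  1  1  0  2  2  1  0  0  0  1
So g(13) = 1.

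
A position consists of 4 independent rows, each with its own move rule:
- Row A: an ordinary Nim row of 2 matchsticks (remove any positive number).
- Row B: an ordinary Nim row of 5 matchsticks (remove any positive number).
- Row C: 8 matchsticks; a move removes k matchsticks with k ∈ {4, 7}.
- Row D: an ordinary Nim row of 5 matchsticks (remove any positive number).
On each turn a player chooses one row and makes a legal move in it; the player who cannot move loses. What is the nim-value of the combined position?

Row A is a plain Nim row of size 2, so its Grundy value is 2.
Row B is a plain Nim row of size 5, so its Grundy value is 5.
Grundy values for row C (subtraction set {4, 7}):
g(0) = mex{} = 0
g(1) = mex{} = 0
g(2) = mex{} = 0
g(3) = mex{} = 0
g(4) = mex{0} = 1
g(5) = mex{0} = 1
g(6) = mex{0} = 1
g(7) = mex{0} = 1
g(8) = mex{0,1} = 2
So g(8) = 2.
Row D is a plain Nim row of size 5, so its Grundy value is 5.
The value of a disjunctive sum is the nim-sum of the parts.
Combined value = 2 XOR 5 XOR 2 XOR 5 = 0.

0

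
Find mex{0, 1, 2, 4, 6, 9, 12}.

3

The values 0, 1, 2 are all present; 3 is the first non-negative integer missing from the set.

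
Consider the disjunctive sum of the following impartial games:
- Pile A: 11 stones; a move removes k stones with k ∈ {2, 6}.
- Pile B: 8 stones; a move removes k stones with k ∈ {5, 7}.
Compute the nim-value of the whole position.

Build the Grundy sequence for pile A with g(k) = mex{g(k−s) : s ∈ {2, 6}, s ≤ k}:
g(0) = mex{} = 0
g(1) = mex{} = 0
g(2) = mex{0} = 1
g(3) = mex{0} = 1
g(4) = mex{1} = 0
g(5) = mex{1} = 0
g(6) = mex{0} = 1
g(7) = mex{0} = 1
g(8) = mex{1} = 0
g(9) = mex{1} = 0
g(10) = mex{0} = 1
g(11) = mex{0} = 1
So g(11) = 1.
Build the Grundy sequence for pile B with g(k) = mex{g(k−s) : s ∈ {5, 7}, s ≤ k}:
k:     0  1  2  3  4  5  6  7  8
g(k):  0  0  0  0  0  1  1  1  1
So g(8) = 1.
The value of a disjunctive sum is the nim-sum of the parts.
Combined value = 1 XOR 1 = 0.

0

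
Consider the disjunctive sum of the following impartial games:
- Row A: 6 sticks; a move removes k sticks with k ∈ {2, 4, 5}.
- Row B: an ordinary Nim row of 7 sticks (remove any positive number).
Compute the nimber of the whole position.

Grundy values for row A (subtraction set {2, 4, 5}):
k:     0  1  2  3  4  5  6
g(k):  0  0  1  1  2  2  3
So g(6) = 3.
Row B is a plain Nim row of size 7, so its Grundy value is 7.
By the Sprague-Grundy theorem, the Grundy value of a sum of independent games is the XOR of the component values.
Combined value = 3 XOR 7 = 4.

4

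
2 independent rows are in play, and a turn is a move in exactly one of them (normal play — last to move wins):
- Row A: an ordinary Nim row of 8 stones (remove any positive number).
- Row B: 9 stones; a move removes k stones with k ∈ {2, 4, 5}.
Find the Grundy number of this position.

Row A is a plain Nim row of size 8, so its Grundy value is 8.
Grundy values for row B (subtraction set {2, 4, 5}):
k:     0  1  2  3  4  5  6  7  8  9
g(k):  0  0  1  1  2  2  3  0  0  1
So g(9) = 1.
The value of a disjunctive sum is the nim-sum of the parts.
Combined value = 8 XOR 1 = 9.

9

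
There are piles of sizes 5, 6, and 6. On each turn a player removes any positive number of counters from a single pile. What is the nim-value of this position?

5

Bitwise XOR of the heap sizes:
  101  (5)
  110  (6)
  110  (6)
  ---
  101  (5)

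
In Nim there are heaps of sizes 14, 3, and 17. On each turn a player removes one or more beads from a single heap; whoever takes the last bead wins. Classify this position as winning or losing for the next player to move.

In binary:
  01110  (14)
  00011  (3)
  10001  (17)
  -----
  11100  (28)
The nim-sum is 28 ≠ 0, so this is an N-position: the player to move can win.

Winning position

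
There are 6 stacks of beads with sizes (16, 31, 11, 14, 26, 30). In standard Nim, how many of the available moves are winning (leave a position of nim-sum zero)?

Nim-sum: 16 XOR 31 XOR 11 XOR 14 XOR 26 XOR 30 = 14.
The overall nim-sum is X = 14. A stack of size p has a winning move iff p XOR X < p (reduce it to p XOR X).
  16: 16 XOR 14 = 30 ≥ 16 — no move.
  31: 31 XOR 14 = 17 < 31 — winning move (to 17).
  11: 11 XOR 14 = 5 < 11 — winning move (to 5).
  14: 14 XOR 14 = 0 < 14 — winning move (to 0).
  26: 26 XOR 14 = 20 < 26 — winning move (to 20).
  30: 30 XOR 14 = 16 < 30 — winning move (to 16).
That gives 5 winning moves.

5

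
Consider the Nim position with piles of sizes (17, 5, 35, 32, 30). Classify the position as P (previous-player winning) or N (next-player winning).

N-position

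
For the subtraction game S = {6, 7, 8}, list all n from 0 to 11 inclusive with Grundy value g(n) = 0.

0, 1, 2, 3, 4, 5

Compute g(0), g(1), … for moves {6, 7, 8}:
k:     0  1  2  3  4  5  6  7  8  9 10 11
g(k):  0  0  0  0  0  0  1  1  1  1  1  1
The P-positions (g = 0) in 0..11 are 0, 1, 2, 3, 4, 5.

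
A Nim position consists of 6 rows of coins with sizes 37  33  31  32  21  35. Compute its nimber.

Write each in binary and XOR column by column:
  100101  (37)
  100001  (33)
  011111  (31)
  100000  (32)
  010101  (21)
  100011  (35)
  ------
  001101  (13)

13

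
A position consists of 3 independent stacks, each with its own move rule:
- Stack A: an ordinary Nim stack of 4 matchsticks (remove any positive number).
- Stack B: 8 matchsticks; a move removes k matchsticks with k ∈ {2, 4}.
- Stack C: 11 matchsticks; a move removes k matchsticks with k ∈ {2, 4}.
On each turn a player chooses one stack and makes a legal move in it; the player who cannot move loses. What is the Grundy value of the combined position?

7

Stack A is a plain Nim stack of size 4, so its Grundy value is 4.
Build the Grundy sequence for stack B with g(k) = mex{g(k−s) : s ∈ {2, 4}, s ≤ k}:
g(0) = mex{} = 0
g(1) = mex{} = 0
g(2) = mex{0} = 1
g(3) = mex{0} = 1
g(4) = mex{0,1} = 2
g(5) = mex{0,1} = 2
g(6) = mex{1,2} = 0
g(7) = mex{1,2} = 0
g(8) = mex{0,2} = 1
So g(8) = 1.
Build the Grundy sequence for stack C with g(k) = mex{g(k−s) : s ∈ {2, 4}, s ≤ k}:
k:     0  1  2  3  4  5  6  7  8  9 10 11
g(k):  0  0  1  1  2  2  0  0  1  1  2  2
So g(11) = 2.
The value of a disjunctive sum is the nim-sum of the parts.
Combined value = 4 ⊕ 1 ⊕ 2 = 7.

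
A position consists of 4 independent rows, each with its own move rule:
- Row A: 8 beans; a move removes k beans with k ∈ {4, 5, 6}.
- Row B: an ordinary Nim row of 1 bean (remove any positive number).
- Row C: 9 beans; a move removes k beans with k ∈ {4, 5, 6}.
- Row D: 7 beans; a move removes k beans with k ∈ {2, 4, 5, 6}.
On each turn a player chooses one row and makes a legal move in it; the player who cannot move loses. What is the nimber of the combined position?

For row A, compute g(0), g(1), … with moves {4, 5, 6}:
g(0) = mex{} = 0
g(1) = mex{} = 0
g(2) = mex{} = 0
g(3) = mex{} = 0
g(4) = mex{0} = 1
g(5) = mex{0} = 1
g(6) = mex{0} = 1
g(7) = mex{0} = 1
g(8) = mex{0,1} = 2
So g(8) = 2.
Row B is a plain Nim row of size 1, so its Grundy value is 1.
Grundy values for row C (subtraction set {4, 5, 6}):
g(0) = mex{} = 0
g(1) = mex{} = 0
g(2) = mex{} = 0
g(3) = mex{} = 0
g(4) = mex{0} = 1
g(5) = mex{0} = 1
g(6) = mex{0} = 1
g(7) = mex{0} = 1
g(8) = mex{0,1} = 2
g(9) = mex{0,1} = 2
So g(9) = 2.
Build the Grundy sequence for row D with g(k) = mex{g(k−s) : s ∈ {2, 4, 5, 6}, s ≤ k}:
g(0) = mex{} = 0
g(1) = mex{} = 0
g(2) = mex{0} = 1
g(3) = mex{0} = 1
g(4) = mex{0,1} = 2
g(5) = mex{0,1} = 2
g(6) = mex{0,1,2} = 3
g(7) = mex{0,1,2} = 3
So g(7) = 3.
The value of a disjunctive sum is the nim-sum of the parts.
Combined value = 2 ⊕ 1 ⊕ 2 ⊕ 3 = 2.

2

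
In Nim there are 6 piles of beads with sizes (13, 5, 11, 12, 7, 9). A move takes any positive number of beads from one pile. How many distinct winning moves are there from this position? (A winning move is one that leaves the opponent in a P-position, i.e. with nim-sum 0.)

5

Nim-sum: 13 XOR 5 XOR 11 XOR 12 XOR 7 XOR 9 = 1.
The overall nim-sum is X = 1. A pile of size p has a winning move iff p XOR X < p (reduce it to p XOR X).
  13: 13 XOR 1 = 12 < 13 — winning move (to 12).
  5: 5 XOR 1 = 4 < 5 — winning move (to 4).
  11: 11 XOR 1 = 10 < 11 — winning move (to 10).
  12: 12 XOR 1 = 13 ≥ 12 — no move.
  7: 7 XOR 1 = 6 < 7 — winning move (to 6).
  9: 9 XOR 1 = 8 < 9 — winning move (to 8).
That gives 5 winning moves.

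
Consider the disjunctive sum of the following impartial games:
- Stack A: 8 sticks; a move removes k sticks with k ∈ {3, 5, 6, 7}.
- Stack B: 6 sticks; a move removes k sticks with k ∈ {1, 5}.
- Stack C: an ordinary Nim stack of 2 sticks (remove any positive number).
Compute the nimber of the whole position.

For stack A, compute g(0), g(1), … with moves {3, 5, 6, 7}:
g(0) = mex{} = 0
g(1) = mex{} = 0
g(2) = mex{} = 0
g(3) = mex{0} = 1
g(4) = mex{0} = 1
g(5) = mex{0} = 1
g(6) = mex{0,1} = 2
g(7) = mex{0,1} = 2
g(8) = mex{0,1} = 2
So g(8) = 2.
For stack B, compute g(0), g(1), … with moves {1, 5}:
g(0) = mex{} = 0
g(1) = mex{0} = 1
g(2) = mex{1} = 0
g(3) = mex{0} = 1
g(4) = mex{1} = 0
g(5) = mex{0} = 1
g(6) = mex{1} = 0
So g(6) = 0.
Stack C is a plain Nim stack of size 2, so its Grundy value is 2.
By the Sprague-Grundy theorem, the Grundy value of a sum of independent games is the XOR of the component values.
Combined value = 2 ⊕ 0 ⊕ 2 = 0.

0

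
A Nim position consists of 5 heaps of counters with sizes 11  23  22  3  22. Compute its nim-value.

Compute the nim-sum pairwise:
11 ^ 23 = 28
28 ^ 22 = 10
10 ^ 3 = 9
9 ^ 22 = 31

31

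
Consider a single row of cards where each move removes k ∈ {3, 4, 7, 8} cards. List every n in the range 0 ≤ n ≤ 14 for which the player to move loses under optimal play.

0, 1, 2, 11, 12, 13

Grundy values for subtraction set {3, 4, 7, 8}:
k:     0  1  2  3  4  5  6  7  8  9 10 11 12 13 14
g(k):  0  0  0  1  1  1  2  2  2  3  3  0  0  0  1
The P-positions (g = 0) in 0..14 are 0, 1, 2, 11, 12, 13.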